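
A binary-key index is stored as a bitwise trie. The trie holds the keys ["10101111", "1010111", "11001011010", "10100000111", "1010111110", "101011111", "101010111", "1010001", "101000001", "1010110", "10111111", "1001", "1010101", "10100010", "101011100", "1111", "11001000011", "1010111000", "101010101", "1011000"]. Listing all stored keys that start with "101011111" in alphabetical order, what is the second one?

1010111110

Words with prefix "101011111", in lexicographic order: "101011111", "1010111110"
The 2nd is 1010111110.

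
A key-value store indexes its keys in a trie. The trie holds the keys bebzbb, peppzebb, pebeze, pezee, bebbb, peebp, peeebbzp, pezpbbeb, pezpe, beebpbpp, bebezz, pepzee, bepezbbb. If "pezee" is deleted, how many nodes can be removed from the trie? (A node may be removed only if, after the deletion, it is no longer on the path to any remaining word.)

2

Walk "pezee" from the leaf back toward the root, removing each node that no remaining word uses.
The suffix "ee" (2 nodes) is used only by "pezee"; the node for "pez" still has the child "p", so pruning stops there.
Nodes removed: 2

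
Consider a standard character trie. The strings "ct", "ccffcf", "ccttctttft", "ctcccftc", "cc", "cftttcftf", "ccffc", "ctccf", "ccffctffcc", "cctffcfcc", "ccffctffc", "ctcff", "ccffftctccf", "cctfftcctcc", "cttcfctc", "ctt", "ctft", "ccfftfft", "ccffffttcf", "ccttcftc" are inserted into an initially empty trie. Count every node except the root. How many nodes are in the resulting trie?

76

For each word, the new-node count is its length minus the longest prefix already in the trie:
  "ct" → 2 new (c, t)
  "ccffcf" → prefix "c" already present; 5 new (c, f, f, c, f)
  "ccttctttft" → prefix "cc" already present; 8 new (t, t, c, t, t, t, f, t)
  "ctcccftc" → prefix "ct" already present; 6 new (c, c, c, f, t, c)
  "cc" → prefix "cc" already present; 0 new (none)
  "cftttcftf" → prefix "c" already present; 8 new (f, t, t, t, c, f, t, f)
  "ccffc" → prefix "ccffc" already present; 0 new (none)
  "ctccf" → prefix "ctcc" already present; 1 new (f)
  "ccffctffcc" → prefix "ccffc" already present; 5 new (t, f, f, c, c)
  "cctffcfcc" → prefix "cct" already present; 6 new (f, f, c, f, c, c)
  "ccffctffc" → prefix "ccffctffc" already present; 0 new (none)
  "ctcff" → prefix "ctc" already present; 2 new (f, f)
  "ccffftctccf" → prefix "ccff" already present; 7 new (f, t, c, t, c, c, f)
  "cctfftcctcc" → prefix "cctff" already present; 6 new (t, c, c, t, c, c)
  "cttcfctc" → prefix "ct" already present; 6 new (t, c, f, c, t, c)
  "ctt" → prefix "ctt" already present; 0 new (none)
  "ctft" → prefix "ct" already present; 2 new (f, t)
  "ccfftfft" → prefix "ccff" already present; 4 new (t, f, f, t)
  "ccffffttcf" → prefix "ccfff" already present; 5 new (f, t, t, c, f)
  "ccttcftc" → prefix "ccttc" already present; 3 new (f, t, c)
Total nodes = 2 + 5 + 8 + 6 + 0 + 8 + 0 + 1 + 5 + 6 + 0 + 2 + 7 + 6 + 6 + 0 + 2 + 4 + 5 + 3 = 76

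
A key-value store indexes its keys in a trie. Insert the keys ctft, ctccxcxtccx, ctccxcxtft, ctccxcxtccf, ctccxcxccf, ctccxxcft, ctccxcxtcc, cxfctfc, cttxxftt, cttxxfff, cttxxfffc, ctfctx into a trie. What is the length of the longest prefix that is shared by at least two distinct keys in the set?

The deepest shared node is where two words last agree before diverging.
e.g. "ctccxcxtcc" and "ctccxcxtccf" share the prefix "ctccxcxtcc" of length 10; no pair shares a longer one.
Longest shared-prefix length: 10

10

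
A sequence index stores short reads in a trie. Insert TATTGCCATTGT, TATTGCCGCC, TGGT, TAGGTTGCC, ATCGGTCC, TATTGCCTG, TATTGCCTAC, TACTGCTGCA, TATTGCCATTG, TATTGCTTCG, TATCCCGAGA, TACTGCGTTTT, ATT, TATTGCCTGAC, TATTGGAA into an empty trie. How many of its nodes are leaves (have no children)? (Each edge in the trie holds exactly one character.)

A leaf is a node with no children — equivalently, the end of a word that is not a proper prefix of any other stored word.
Those words: "ATCGGTCC", "ATT", "TACTGCGTTTT", "TACTGCTGCA", "TAGGTTGCC", "TATCCCGAGA", "TATTGCCATTGT", "TATTGCCGCC", "TATTGCCTAC", "TATTGCCTGAC", "TATTGCTTCG", "TATTGGAA", "TGGT"
Leaf count: 13

13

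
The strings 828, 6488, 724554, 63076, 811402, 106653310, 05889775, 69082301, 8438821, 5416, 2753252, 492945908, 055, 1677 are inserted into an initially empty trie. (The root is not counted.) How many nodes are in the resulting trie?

76

For each word, the new-node count is its length minus the longest prefix already in the trie:
  "828" → 3 new (8, 2, 8)
  "6488" → 4 new (6, 4, 8, 8)
  "724554" → 6 new (7, 2, 4, 5, 5, 4)
  "63076" → prefix "6" already present; 4 new (3, 0, 7, 6)
  "811402" → prefix "8" already present; 5 new (1, 1, 4, 0, 2)
  "106653310" → 9 new (1, 0, 6, 6, 5, 3, 3, 1, 0)
  "05889775" → 8 new (0, 5, 8, 8, 9, 7, 7, 5)
  "69082301" → prefix "6" already present; 7 new (9, 0, 8, 2, 3, 0, 1)
  "8438821" → prefix "8" already present; 6 new (4, 3, 8, 8, 2, 1)
  "5416" → 4 new (5, 4, 1, 6)
  "2753252" → 7 new (2, 7, 5, 3, 2, 5, 2)
  "492945908" → 9 new (4, 9, 2, 9, 4, 5, 9, 0, 8)
  "055" → prefix "05" already present; 1 new (5)
  "1677" → prefix "1" already present; 3 new (6, 7, 7)
Total nodes = 3 + 4 + 6 + 4 + 5 + 9 + 8 + 7 + 6 + 4 + 7 + 9 + 1 + 3 = 76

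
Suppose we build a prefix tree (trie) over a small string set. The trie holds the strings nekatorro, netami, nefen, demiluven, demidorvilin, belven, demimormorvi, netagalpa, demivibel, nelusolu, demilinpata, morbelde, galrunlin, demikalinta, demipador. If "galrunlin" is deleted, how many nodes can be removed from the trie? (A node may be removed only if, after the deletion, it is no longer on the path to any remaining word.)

A node on "galrunlin"'s path can go only if nothing else ends at it or branches off below it.
No other word shares any prefix with "galrunlin", so all 9 of its nodes go.
Nodes removed: 9

9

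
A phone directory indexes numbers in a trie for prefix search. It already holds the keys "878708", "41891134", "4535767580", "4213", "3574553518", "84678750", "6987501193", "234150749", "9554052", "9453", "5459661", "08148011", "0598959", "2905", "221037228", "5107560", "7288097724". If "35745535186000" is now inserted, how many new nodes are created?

4

"3574553518" is already a path in the trie; the remaining "6000" must be added.
So 14 − 10 = 4 new nodes.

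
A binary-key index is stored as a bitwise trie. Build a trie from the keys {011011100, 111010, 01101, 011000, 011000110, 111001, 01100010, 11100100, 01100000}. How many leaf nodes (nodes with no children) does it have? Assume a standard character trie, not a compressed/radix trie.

Leaves are exactly the stored words that no other stored word extends.
Those words: "01100000", "01100010", "011000110", "011011100", "11100100", "111010"
Leaf count: 6

6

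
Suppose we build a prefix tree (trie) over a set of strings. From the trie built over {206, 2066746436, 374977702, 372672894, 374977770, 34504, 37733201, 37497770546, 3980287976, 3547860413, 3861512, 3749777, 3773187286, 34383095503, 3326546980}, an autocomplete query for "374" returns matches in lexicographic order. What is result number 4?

DFS of the "374" subtree visits, in order: "3749777", "374977702", "37497770546", "374977770"
The 4th is 374977770.

374977770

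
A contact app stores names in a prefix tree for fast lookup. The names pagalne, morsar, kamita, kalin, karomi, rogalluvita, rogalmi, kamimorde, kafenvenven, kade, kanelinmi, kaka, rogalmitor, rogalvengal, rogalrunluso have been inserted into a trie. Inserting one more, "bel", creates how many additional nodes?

"bel" shares no prefix with any stored word, so all 3 characters open new nodes.
3 − 0 = 3 new nodes.

3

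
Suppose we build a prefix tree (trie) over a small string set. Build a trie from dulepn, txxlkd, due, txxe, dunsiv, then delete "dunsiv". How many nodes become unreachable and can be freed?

4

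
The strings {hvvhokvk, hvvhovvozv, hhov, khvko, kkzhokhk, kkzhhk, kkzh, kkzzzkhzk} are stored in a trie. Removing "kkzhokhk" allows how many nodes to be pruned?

4

After clearing the end-marker at "kkzhokhk", prune upward until reaching a node still needed by another word.
The suffix "okhk" (4 nodes) is used only by "kkzhokhk"; the node for "kkzh" still has the child "h", so pruning stops there.
Nodes removed: 4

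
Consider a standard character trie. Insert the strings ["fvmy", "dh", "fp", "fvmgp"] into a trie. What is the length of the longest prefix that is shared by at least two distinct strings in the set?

3

Equivalently: take the maximum, over all pairs, of their longest common prefix length.
e.g. "fvmgp" and "fvmy" share the prefix "fvm" of length 3; no pair shares a longer one.
Longest shared-prefix length: 3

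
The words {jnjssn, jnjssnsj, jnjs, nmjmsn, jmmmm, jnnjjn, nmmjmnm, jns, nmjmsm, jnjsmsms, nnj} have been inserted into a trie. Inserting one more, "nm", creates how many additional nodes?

"nm" is already a full path in the trie; only an end-marker is added.
No new nodes are needed: 0.

0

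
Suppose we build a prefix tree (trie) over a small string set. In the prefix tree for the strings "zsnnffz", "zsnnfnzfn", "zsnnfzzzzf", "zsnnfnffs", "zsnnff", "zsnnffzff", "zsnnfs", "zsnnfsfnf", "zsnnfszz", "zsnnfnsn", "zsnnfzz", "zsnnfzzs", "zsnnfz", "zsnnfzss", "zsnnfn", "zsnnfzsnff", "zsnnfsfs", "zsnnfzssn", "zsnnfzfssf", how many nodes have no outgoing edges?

12

A leaf is a node with no children — equivalently, the end of a word that is not a proper prefix of any other stored word.
Those words: "zsnnffzff", "zsnnfnffs", "zsnnfnsn", "zsnnfnzfn", "zsnnfsfnf", "zsnnfsfs", "zsnnfszz", "zsnnfzfssf", "zsnnfzsnff", "zsnnfzssn", "zsnnfzzs", "zsnnfzzzzf"
Leaf count: 12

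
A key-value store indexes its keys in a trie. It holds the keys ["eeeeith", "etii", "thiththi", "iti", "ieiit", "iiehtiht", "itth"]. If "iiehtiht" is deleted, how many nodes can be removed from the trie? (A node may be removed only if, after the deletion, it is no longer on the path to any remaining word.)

7

A node on "iiehtiht"'s path can go only if nothing else ends at it or branches off below it.
The suffix "iehtiht" (7 nodes) is used only by "iiehtiht"; the node for "i" still has the child "t", so pruning stops there.
Nodes removed: 7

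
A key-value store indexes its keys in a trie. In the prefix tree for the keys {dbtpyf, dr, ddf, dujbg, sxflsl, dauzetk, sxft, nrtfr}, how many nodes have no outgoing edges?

A leaf is a node with no children — equivalently, the end of a word that is not a proper prefix of any other stored word.
Those words: "dauzetk", "dbtpyf", "ddf", "dr", "dujbg", "nrtfr", "sxflsl", "sxft"
Leaf count: 8

8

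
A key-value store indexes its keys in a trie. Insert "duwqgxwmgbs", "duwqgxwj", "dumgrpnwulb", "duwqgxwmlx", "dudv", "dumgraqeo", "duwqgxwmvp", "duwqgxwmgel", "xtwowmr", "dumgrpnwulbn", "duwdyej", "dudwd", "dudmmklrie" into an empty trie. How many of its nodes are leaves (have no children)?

12

A leaf is a node with no children — equivalently, the end of a word that is not a proper prefix of any other stored word.
Those words: "dudmmklrie", "dudv", "dudwd", "dumgraqeo", "dumgrpnwulbn", "duwdyej", "duwqgxwj", "duwqgxwmgbs", "duwqgxwmgel", "duwqgxwmlx", "duwqgxwmvp", "xtwowmr"
Leaf count: 12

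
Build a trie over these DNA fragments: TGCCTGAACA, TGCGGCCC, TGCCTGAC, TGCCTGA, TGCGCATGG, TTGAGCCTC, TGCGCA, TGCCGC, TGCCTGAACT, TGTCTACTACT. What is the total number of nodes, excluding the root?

For each word, the new-node count is its length minus the longest prefix already in the trie:
  "TGCCTGAACA" → 10 new (T, G, C, C, T, G, A, A, C, A)
  "TGCGGCCC" → prefix "TGC" already present; 5 new (G, G, C, C, C)
  "TGCCTGAC" → prefix "TGCCTGA" already present; 1 new (C)
  "TGCCTGA" → prefix "TGCCTGA" already present; 0 new (none)
  "TGCGCATGG" → prefix "TGCG" already present; 5 new (C, A, T, G, G)
  "TTGAGCCTC" → prefix "T" already present; 8 new (T, G, A, G, C, C, T, C)
  "TGCGCA" → prefix "TGCGCA" already present; 0 new (none)
  "TGCCGC" → prefix "TGCC" already present; 2 new (G, C)
  "TGCCTGAACT" → prefix "TGCCTGAAC" already present; 1 new (T)
  "TGTCTACTACT" → prefix "TG" already present; 9 new (T, C, T, A, C, T, A, C, T)
Total nodes = 10 + 5 + 1 + 0 + 5 + 8 + 0 + 2 + 1 + 9 = 41

41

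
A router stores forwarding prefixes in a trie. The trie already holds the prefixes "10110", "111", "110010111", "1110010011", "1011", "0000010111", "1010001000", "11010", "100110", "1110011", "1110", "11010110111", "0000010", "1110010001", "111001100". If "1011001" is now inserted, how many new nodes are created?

2

Walking "1011001" from the root, the first 5 characters ("10110") follow existing edges; "0" is the first miss.
New nodes needed: |"1011001"| − 5 = 7 − 5 = 2.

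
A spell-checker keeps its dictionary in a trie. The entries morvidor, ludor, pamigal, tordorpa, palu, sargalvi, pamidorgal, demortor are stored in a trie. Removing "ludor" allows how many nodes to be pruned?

5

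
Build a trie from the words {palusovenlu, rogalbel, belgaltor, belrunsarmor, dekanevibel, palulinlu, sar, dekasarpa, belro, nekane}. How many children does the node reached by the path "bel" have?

The children of the "bel" node are the distinct next characters among strings starting with "bel".
Distinct next characters after "bel": g, r.
That node has 2 child edges.

2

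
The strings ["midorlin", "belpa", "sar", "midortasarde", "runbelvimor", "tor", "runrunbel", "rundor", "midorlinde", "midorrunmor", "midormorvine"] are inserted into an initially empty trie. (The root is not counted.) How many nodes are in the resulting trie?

61

Count nodes per top-level branch (shared prefixes stored once):
  'b'-branch (belpa): 5 nodes
  'm'-branch (midorlin, midorlinde, midormorvine, midorrunmor, midortasarde): 30 nodes
  'r'-branch (runbelvimor, rundor, runrunbel): 20 nodes
  's'-branch (sar): 3 nodes
  't'-branch (tor): 3 nodes
Sum: 61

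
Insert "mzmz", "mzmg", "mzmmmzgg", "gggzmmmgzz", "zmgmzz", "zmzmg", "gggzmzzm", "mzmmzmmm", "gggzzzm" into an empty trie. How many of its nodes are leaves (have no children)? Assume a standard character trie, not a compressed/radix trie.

A leaf is a node with no children — equivalently, the end of a word that is not a proper prefix of any other stored word.
Those words: "gggzmmmgzz", "gggzmzzm", "gggzzzm", "mzmg", "mzmmmzgg", "mzmmzmmm", "mzmz", "zmgmzz", "zmzmg"
Leaf count: 9

9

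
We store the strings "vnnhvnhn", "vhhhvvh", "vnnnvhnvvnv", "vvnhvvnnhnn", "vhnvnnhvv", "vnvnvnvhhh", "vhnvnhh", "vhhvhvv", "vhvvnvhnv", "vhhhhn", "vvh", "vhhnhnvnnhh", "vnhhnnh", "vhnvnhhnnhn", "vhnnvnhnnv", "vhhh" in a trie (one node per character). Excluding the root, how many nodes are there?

Trace insertions, counting only characters that open a new branch:
  "vnnhvnhn" → 8 new (v, n, n, h, v, n, h, n)
  "vhhhvvh" → prefix "v" already present; 6 new (h, h, h, v, v, h)
  "vnnnvhnvvnv" → prefix "vnn" already present; 8 new (n, v, h, n, v, v, n, v)
  "vvnhvvnnhnn" → prefix "v" already present; 10 new (v, n, h, v, v, n, n, h, n, n)
  "vhnvnnhvv" → prefix "vh" already present; 7 new (n, v, n, n, h, v, v)
  "vnvnvnvhhh" → prefix "vn" already present; 8 new (v, n, v, n, v, h, h, h)
  "vhnvnhh" → prefix "vhnvn" already present; 2 new (h, h)
  "vhhvhvv" → prefix "vhh" already present; 4 new (v, h, v, v)
  "vhvvnvhnv" → prefix "vh" already present; 7 new (v, v, n, v, h, n, v)
  "vhhhhn" → prefix "vhhh" already present; 2 new (h, n)
  "vvh" → prefix "vv" already present; 1 new (h)
  "vhhnhnvnnhh" → prefix "vhh" already present; 8 new (n, h, n, v, n, n, h, h)
  "vnhhnnh" → prefix "vn" already present; 5 new (h, h, n, n, h)
  "vhnvnhhnnhn" → prefix "vhnvnhh" already present; 4 new (n, n, h, n)
  "vhnnvnhnnv" → prefix "vhn" already present; 7 new (n, v, n, h, n, n, v)
  "vhhh" → prefix "vhhh" already present; 0 new (none)
Total nodes = 8 + 6 + 8 + 10 + 7 + 8 + 2 + 4 + 7 + 2 + 1 + 8 + 5 + 4 + 7 + 0 = 87

87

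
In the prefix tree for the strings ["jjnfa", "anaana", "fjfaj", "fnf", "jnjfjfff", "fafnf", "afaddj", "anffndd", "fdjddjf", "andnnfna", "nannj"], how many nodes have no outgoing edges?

Leaves are exactly the stored words that no other stored word extends.
Those words: "afaddj", "anaana", "andnnfna", "anffndd", "fafnf", "fdjddjf", "fjfaj", "fnf", "jjnfa", "jnjfjfff", "nannj"
Leaf count: 11

11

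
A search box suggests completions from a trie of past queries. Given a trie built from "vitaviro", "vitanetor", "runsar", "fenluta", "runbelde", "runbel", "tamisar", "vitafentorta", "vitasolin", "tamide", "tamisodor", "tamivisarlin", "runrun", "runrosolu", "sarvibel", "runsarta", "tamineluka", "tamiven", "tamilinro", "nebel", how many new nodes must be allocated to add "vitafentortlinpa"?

Walking "vitafentortlinpa" from the root, the first 11 characters ("vitafentort") follow existing edges; "l" is the first miss.
Each of the 5 remaining characters creates one node.

5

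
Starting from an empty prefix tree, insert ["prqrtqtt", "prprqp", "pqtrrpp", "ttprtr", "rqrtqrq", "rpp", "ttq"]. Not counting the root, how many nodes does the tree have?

34

Count nodes per top-level branch (shared prefixes stored once):
  'p'-branch (pqtrrpp, prprqp, prqrtqtt): 18 nodes
  'r'-branch (rpp, rqrtqrq): 9 nodes
  't'-branch (ttprtr, ttq): 7 nodes
Sum: 34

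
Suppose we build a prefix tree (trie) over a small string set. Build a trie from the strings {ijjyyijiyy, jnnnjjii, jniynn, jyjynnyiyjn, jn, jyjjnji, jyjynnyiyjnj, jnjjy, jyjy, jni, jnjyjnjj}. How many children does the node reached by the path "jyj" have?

Follow the path "jyj" to its node, then look at its outgoing edges.
Characters that immediately follow "jyj" among the stored strings: {j, y}.
That node has 2 child edges.

2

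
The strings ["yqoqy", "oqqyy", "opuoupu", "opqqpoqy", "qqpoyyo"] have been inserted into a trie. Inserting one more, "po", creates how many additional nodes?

2

No existing word starts with "p", so every character of "po" needs a new node.
2 − 0 = 2 new nodes.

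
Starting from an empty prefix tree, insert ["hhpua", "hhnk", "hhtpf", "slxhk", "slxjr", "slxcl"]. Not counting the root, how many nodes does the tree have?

Insert word by word; a character creates a node only if that edge doesn't already exist:
  "hhpua" → 5 new (h, h, p, u, a)
  "hhnk" → prefix "hh" already present; 2 new (n, k)
  "hhtpf" → prefix "hh" already present; 3 new (t, p, f)
  "slxhk" → 5 new (s, l, x, h, k)
  "slxjr" → prefix "slx" already present; 2 new (j, r)
  "slxcl" → prefix "slx" already present; 2 new (c, l)
Total nodes = 5 + 2 + 3 + 5 + 2 + 2 = 19

19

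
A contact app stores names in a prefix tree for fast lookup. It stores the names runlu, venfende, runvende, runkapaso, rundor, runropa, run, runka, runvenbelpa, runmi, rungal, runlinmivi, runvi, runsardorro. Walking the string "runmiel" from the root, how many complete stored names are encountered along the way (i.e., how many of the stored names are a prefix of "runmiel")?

2

Traverse "runmiel" character by character; count nodes along the way that are marked as word ends.
Prefixes of the query that are stored words: "run", "runmi"
Count: 2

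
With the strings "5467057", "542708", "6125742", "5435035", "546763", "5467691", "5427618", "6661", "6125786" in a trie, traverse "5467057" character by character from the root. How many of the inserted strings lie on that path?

1

Traverse "5467057" character by character; count nodes along the way that are marked as word ends.
Prefixes of the query that are stored words: "5467057"
Count: 1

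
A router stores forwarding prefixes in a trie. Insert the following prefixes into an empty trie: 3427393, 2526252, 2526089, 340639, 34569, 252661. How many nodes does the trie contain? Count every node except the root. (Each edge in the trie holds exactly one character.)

Insert word by word; a character creates a node only if that edge doesn't already exist:
  "3427393" → 7 new (3, 4, 2, 7, 3, 9, 3)
  "2526252" → 7 new (2, 5, 2, 6, 2, 5, 2)
  "2526089" → prefix "2526" already present; 3 new (0, 8, 9)
  "340639" → prefix "34" already present; 4 new (0, 6, 3, 9)
  "34569" → prefix "34" already present; 3 new (5, 6, 9)
  "252661" → prefix "2526" already present; 2 new (6, 1)
Total nodes = 7 + 7 + 3 + 4 + 3 + 2 = 26

26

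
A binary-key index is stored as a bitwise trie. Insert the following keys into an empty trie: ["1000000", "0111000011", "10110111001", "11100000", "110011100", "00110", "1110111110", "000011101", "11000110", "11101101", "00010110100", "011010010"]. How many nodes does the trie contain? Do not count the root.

Insert word by word; a character creates a node only if that edge doesn't already exist:
  "1000000" → 7 new (1, 0, 0, 0, 0, 0, 0)
  "0111000011" → 10 new (0, 1, 1, 1, 0, 0, 0, 0, 1, 1)
  "10110111001" → prefix "10" already present; 9 new (1, 1, 0, 1, 1, 1, 0, 0, 1)
  "11100000" → prefix "1" already present; 7 new (1, 1, 0, 0, 0, 0, 0)
  "110011100" → prefix "11" already present; 7 new (0, 0, 1, 1, 1, 0, 0)
  "00110" → prefix "0" already present; 4 new (0, 1, 1, 0)
  "1110111110" → prefix "1110" already present; 6 new (1, 1, 1, 1, 1, 0)
  "000011101" → prefix "00" already present; 7 new (0, 0, 1, 1, 1, 0, 1)
  "11000110" → prefix "1100" already present; 4 new (0, 1, 1, 0)
  "11101101" → prefix "111011" already present; 2 new (0, 1)
  "00010110100" → prefix "000" already present; 8 new (1, 0, 1, 1, 0, 1, 0, 0)
  "011010010" → prefix "011" already present; 6 new (0, 1, 0, 0, 1, 0)
Total nodes = 7 + 10 + 9 + 7 + 7 + 4 + 6 + 7 + 4 + 2 + 8 + 6 = 77

77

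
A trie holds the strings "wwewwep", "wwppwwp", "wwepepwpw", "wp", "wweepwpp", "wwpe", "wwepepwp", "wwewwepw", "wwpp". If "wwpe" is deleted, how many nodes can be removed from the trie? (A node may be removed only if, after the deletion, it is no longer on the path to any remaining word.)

After clearing the end-marker at "wwpe", prune upward until reaching a node still needed by another word.
The suffix "e" (1 node) is used only by "wwpe"; the node for "wwp" still has the child "p", so pruning stops there.
Nodes removed: 1

1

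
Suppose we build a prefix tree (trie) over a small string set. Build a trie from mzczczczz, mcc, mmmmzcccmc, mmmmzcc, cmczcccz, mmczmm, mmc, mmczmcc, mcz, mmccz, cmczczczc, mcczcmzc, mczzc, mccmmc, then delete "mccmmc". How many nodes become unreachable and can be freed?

3

After clearing the end-marker at "mccmmc", prune upward until reaching a node still needed by another word.
The suffix "mmc" (3 nodes) is used only by "mccmmc"; the node for "mcc" still has the child "z", so pruning stops there.
Nodes removed: 3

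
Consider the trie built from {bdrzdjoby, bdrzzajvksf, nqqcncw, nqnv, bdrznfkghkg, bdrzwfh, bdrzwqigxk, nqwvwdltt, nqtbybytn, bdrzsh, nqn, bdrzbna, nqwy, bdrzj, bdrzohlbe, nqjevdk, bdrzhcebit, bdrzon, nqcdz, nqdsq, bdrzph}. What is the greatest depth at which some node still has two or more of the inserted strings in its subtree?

Equivalently: take the maximum, over all pairs, of their longest common prefix length.
e.g. "bdrzohlbe" and "bdrzon" share the prefix "bdrzo" of length 5; no pair shares a longer one.
Longest shared-prefix length: 5

5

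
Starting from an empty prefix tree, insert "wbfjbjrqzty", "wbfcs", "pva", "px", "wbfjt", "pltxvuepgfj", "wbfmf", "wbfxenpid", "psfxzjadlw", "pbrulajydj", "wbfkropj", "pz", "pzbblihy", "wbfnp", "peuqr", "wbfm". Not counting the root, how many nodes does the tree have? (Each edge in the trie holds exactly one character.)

72

For each word, the new-node count is its length minus the longest prefix already in the trie:
  "wbfjbjrqzty" → 11 new (w, b, f, j, b, j, r, q, z, t, y)
  "wbfcs" → prefix "wbf" already present; 2 new (c, s)
  "pva" → 3 new (p, v, a)
  "px" → prefix "p" already present; 1 new (x)
  "wbfjt" → prefix "wbfj" already present; 1 new (t)
  "pltxvuepgfj" → prefix "p" already present; 10 new (l, t, x, v, u, e, p, g, f, j)
  "wbfmf" → prefix "wbf" already present; 2 new (m, f)
  "wbfxenpid" → prefix "wbf" already present; 6 new (x, e, n, p, i, d)
  "psfxzjadlw" → prefix "p" already present; 9 new (s, f, x, z, j, a, d, l, w)
  "pbrulajydj" → prefix "p" already present; 9 new (b, r, u, l, a, j, y, d, j)
  "wbfkropj" → prefix "wbf" already present; 5 new (k, r, o, p, j)
  "pz" → prefix "p" already present; 1 new (z)
  "pzbblihy" → prefix "pz" already present; 6 new (b, b, l, i, h, y)
  "wbfnp" → prefix "wbf" already present; 2 new (n, p)
  "peuqr" → prefix "p" already present; 4 new (e, u, q, r)
  "wbfm" → prefix "wbfm" already present; 0 new (none)
Total nodes = 11 + 2 + 3 + 1 + 1 + 10 + 2 + 6 + 9 + 9 + 5 + 1 + 6 + 2 + 4 + 0 = 72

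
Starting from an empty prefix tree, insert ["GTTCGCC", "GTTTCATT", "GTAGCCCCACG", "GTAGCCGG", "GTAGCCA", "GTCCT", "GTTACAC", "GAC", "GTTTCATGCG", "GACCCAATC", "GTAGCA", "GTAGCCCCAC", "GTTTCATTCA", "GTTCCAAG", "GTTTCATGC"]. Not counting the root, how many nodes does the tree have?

49

Count nodes per top-level branch (shared prefixes stored once):
  'G'-branch (GAC, GACCCAATC, GTAGCA, GTAGCCA, GTAGCCCCAC, GTAGCCCCACG, GTAGCCGG, GTCCT, GTTACAC, GTTCCAAG, GTTCGCC, GTTTCATGC, GTTTCATGCG, GTTTCATT, GTTTCATTCA): 49 nodes
Sum: 49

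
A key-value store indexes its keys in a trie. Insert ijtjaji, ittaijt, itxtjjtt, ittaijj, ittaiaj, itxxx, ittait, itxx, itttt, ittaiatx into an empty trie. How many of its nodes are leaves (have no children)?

9

A leaf is a node with no children — equivalently, the end of a word that is not a proper prefix of any other stored word.
Those words: "ijtjaji", "ittaiaj", "ittaiatx", "ittaijj", "ittaijt", "ittait", "itttt", "itxtjjtt", "itxxx"
Leaf count: 9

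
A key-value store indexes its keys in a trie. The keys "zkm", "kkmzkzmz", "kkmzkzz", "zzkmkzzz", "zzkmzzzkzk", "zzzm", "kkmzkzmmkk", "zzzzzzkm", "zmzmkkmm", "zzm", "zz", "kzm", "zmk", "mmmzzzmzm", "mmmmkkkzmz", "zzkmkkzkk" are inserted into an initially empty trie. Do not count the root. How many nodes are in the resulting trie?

66

Insert word by word; a character creates a node only if that edge doesn't already exist:
  "zkm" → 3 new (z, k, m)
  "kkmzkzmz" → 8 new (k, k, m, z, k, z, m, z)
  "kkmzkzz" → prefix "kkmzkz" already present; 1 new (z)
  "zzkmkzzz" → prefix "z" already present; 7 new (z, k, m, k, z, z, z)
  "zzkmzzzkzk" → prefix "zzkm" already present; 6 new (z, z, z, k, z, k)
  "zzzm" → prefix "zz" already present; 2 new (z, m)
  "kkmzkzmmkk" → prefix "kkmzkzm" already present; 3 new (m, k, k)
  "zzzzzzkm" → prefix "zzz" already present; 5 new (z, z, z, k, m)
  "zmzmkkmm" → prefix "z" already present; 7 new (m, z, m, k, k, m, m)
  "zzm" → prefix "zz" already present; 1 new (m)
  "zz" → prefix "zz" already present; 0 new (none)
  "kzm" → prefix "k" already present; 2 new (z, m)
  "zmk" → prefix "zm" already present; 1 new (k)
  "mmmzzzmzm" → 9 new (m, m, m, z, z, z, m, z, m)
  "mmmmkkkzmz" → prefix "mmm" already present; 7 new (m, k, k, k, z, m, z)
  "zzkmkkzkk" → prefix "zzkmk" already present; 4 new (k, z, k, k)
Total nodes = 3 + 8 + 1 + 7 + 6 + 2 + 3 + 5 + 7 + 1 + 0 + 2 + 1 + 9 + 7 + 4 = 66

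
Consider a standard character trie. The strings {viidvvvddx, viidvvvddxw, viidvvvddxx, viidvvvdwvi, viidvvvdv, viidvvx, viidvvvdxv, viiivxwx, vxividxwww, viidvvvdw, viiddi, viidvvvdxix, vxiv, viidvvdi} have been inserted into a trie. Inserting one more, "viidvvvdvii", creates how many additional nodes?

2

The longest prefix of "viidvvvdvii" already in the trie is "viidvvvdv" (length 9).
So 11 − 9 = 2 new nodes.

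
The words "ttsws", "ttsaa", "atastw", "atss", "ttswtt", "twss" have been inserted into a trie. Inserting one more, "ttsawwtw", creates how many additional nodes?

4

Walking "ttsawwtw" from the root, the first 4 characters ("ttsa") follow existing edges; "w" is the first miss.
New nodes needed: |"ttsawwtw"| − 4 = 8 − 4 = 4.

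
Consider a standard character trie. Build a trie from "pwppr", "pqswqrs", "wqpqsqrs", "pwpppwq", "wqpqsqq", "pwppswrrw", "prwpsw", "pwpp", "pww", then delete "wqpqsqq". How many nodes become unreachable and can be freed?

After clearing the end-marker at "wqpqsqq", prune upward until reaching a node still needed by another word.
The suffix "q" (1 node) is used only by "wqpqsqq"; the node for "wqpqsq" still has the child "r", so pruning stops there.
Nodes removed: 1

1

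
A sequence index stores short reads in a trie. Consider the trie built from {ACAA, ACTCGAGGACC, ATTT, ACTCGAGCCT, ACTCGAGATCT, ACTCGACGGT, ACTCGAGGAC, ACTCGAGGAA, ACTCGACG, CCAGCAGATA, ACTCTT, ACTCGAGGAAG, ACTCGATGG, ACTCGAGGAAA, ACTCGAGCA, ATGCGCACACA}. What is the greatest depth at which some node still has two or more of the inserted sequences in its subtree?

10

Equivalently: take the maximum, over all pairs, of their longest common prefix length.
e.g. "ACTCGAGGAA" and "ACTCGAGGAAA" share the prefix "ACTCGAGGAA" of length 10; no pair shares a longer one.
Longest shared-prefix length: 10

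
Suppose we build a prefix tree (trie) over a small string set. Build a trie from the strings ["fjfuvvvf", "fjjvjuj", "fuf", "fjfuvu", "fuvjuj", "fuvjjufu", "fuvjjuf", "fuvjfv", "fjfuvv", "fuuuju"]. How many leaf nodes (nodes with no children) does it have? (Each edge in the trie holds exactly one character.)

Leaves are exactly the stored words that no other stored word extends.
Those words: "fjfuvu", "fjfuvvvf", "fjjvjuj", "fuf", "fuuuju", "fuvjfv", "fuvjjufu", "fuvjuj"
Leaf count: 8

8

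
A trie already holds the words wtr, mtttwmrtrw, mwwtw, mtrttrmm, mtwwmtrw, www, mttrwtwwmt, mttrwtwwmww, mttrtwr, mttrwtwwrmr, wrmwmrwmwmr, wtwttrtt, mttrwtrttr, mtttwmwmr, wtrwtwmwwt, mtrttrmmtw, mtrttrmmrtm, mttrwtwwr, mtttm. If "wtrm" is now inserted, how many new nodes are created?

1

Walking "wtrm" from the root, the first 3 characters ("wtr") follow existing edges; "m" is the first miss.
So 4 − 3 = 1 new nodes.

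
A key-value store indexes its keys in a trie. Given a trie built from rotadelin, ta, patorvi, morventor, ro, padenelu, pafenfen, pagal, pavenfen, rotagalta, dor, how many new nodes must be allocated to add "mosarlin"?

The longest prefix of "mosarlin" already in the trie is "mo" (length 2).
Each of the 6 remaining characters creates one node.

6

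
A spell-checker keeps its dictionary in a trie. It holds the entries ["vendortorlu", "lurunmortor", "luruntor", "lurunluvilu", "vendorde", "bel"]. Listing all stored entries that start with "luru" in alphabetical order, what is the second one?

Filter for "luru…" and sort: "lurunluvilu", "lurunmortor", "luruntor"
The 2nd is lurunmortor.

lurunmortor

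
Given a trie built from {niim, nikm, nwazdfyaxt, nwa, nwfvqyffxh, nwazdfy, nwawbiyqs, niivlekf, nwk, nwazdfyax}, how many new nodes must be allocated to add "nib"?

"ni" is already a path in the trie; the remaining "b" must be added.
Each of the 1 remaining characters creates one node.

1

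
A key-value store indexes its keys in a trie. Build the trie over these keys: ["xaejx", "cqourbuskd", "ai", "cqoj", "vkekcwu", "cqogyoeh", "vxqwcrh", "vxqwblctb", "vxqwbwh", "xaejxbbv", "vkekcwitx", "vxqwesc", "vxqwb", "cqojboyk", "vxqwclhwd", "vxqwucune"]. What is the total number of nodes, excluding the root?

65

Count nodes per top-level branch (shared prefixes stored once):
  'a'-branch (ai): 2 nodes
  'c'-branch (cqogyoeh, cqoj, cqojboyk, cqourbuskd): 20 nodes
  'v'-branch (vkekcwitx, vkekcwu, vxqwb, vxqwblctb, vxqwbwh, vxqwclhwd, vxqwcrh, vxqwesc, vxqwucune): 35 nodes
  'x'-branch (xaejx, xaejxbbv): 8 nodes
Sum: 65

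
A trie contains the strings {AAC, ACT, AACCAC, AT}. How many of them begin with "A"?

4

Traverse to the node for "A", then collect every word in that subtree.
Words under "A": AAC, AACCAC, ACT, AT
Count: 4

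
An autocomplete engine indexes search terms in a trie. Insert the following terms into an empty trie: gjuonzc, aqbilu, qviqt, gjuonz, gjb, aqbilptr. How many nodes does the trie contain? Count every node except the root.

For each word, the new-node count is its length minus the longest prefix already in the trie:
  "gjuonzc" → 7 new (g, j, u, o, n, z, c)
  "aqbilu" → 6 new (a, q, b, i, l, u)
  "qviqt" → 5 new (q, v, i, q, t)
  "gjuonz" → prefix "gjuonz" already present; 0 new (none)
  "gjb" → prefix "gj" already present; 1 new (b)
  "aqbilptr" → prefix "aqbil" already present; 3 new (p, t, r)
Total nodes = 7 + 6 + 5 + 0 + 1 + 3 = 22

22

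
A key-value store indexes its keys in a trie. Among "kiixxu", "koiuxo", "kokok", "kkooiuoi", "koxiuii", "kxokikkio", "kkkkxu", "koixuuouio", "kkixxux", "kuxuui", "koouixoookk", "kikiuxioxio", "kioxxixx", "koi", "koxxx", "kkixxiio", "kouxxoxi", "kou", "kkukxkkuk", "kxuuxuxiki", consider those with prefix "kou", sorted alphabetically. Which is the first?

kou

DFS of the "kou" subtree visits, in order: "kou", "kouxxoxi"
Position 1: kou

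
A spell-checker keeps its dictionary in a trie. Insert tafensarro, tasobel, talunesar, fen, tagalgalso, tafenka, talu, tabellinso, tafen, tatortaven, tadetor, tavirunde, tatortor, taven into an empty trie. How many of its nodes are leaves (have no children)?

Leaves are exactly the stored words that no other stored word extends.
Those words: "fen", "tabellinso", "tadetor", "tafenka", "tafensarro", "tagalgalso", "talunesar", "tasobel", "tatortaven", "tatortor", "taven", "tavirunde"
Leaf count: 12

12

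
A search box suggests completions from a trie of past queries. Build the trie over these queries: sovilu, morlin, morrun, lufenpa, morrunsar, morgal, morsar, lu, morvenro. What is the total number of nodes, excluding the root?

Trie structure (* marks end of a word):
(root)
├─ l
│  └─ u *
│     └─ f
│        └─ e
│           └─ n
│              └─ p
│                 └─ a *
├─ m
│  └─ o
│     └─ r
│        ├─ g
│        │  └─ a
│        │     └─ l *
│        ├─ l
│        │  └─ i
│        │     └─ n *
│        ├─ r
│        │  └─ u
│        │     └─ n *
│        │        └─ s
│        │           └─ a
│        │              └─ r *
│        ├─ s
│        │  └─ a
│        │     └─ r *
│        └─ v
│           └─ e
│              └─ n
│                 └─ r
│                    └─ o *
└─ s
   └─ o
      └─ v
         └─ i
            └─ l
               └─ u *
Counting every labelled node above: 36.

36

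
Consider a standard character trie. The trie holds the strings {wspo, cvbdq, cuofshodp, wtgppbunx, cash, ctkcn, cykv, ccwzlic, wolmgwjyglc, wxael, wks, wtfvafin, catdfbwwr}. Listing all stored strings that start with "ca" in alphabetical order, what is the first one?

Filter for "ca…" and sort: "cash", "catdfbwwr"
The 1st is cash.

cash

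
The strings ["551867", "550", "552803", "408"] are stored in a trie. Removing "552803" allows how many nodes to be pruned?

4

Walk "552803" from the leaf back toward the root, removing each node that no remaining word uses.
The suffix "2803" (4 nodes) is used only by "552803"; the node for "55" still has the child "1", so pruning stops there.
Nodes removed: 4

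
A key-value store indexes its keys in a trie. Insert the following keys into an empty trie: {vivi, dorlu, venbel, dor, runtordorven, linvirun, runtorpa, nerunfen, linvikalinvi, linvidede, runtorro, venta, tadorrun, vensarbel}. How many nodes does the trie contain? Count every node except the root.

Count nodes per top-level branch (shared prefixes stored once):
  'd'-branch (dor, dorlu): 5 nodes
  'l'-branch (linvidede, linvikalinvi, linvirun): 19 nodes
  'n'-branch (nerunfen): 8 nodes
  'r'-branch (runtordorven, runtorpa, runtorro): 16 nodes
  't'-branch (tadorrun): 8 nodes
  'v'-branch (venbel, vensarbel, venta, vivi): 17 nodes
Sum: 73

73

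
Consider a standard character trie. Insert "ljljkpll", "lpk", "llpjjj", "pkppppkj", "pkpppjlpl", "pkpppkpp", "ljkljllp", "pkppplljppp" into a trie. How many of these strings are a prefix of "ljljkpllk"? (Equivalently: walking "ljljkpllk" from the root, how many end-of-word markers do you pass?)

1

Check each prefix of "ljljkpllk" against the stored set — each match is an end-marker on the path.
Prefixes of the query that are stored words: "ljljkpll"
Count: 1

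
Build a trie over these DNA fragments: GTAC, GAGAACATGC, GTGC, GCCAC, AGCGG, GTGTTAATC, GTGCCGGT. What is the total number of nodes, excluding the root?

Trie structure (* marks end of a word):
(root)
├─ A
│  └─ G
│     └─ C
│        └─ G
│           └─ G *
└─ G
   ├─ A
   │  └─ G
   │     └─ A
   │        └─ A
   │           └─ C
   │              └─ A
   │                 └─ T
   │                    └─ G
   │                       └─ C *
   ├─ C
   │  └─ C
   │     └─ A
   │        └─ C *
   └─ T
      ├─ A
      │  └─ C *
      └─ G
         ├─ C *
         │  └─ C
         │     └─ G
         │        └─ G
         │           └─ T *
         └─ T
            └─ T
               └─ A
                  └─ A
                     └─ T
                        └─ C *
Counting every labelled node above: 34.

34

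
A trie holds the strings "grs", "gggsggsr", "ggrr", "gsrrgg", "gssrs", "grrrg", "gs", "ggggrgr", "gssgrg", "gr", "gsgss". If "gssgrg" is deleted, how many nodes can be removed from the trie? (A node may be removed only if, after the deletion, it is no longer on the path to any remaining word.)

After clearing the end-marker at "gssgrg", prune upward until reaching a node still needed by another word.
The suffix "grg" (3 nodes) is used only by "gssgrg"; the node for "gss" still has the child "r", so pruning stops there.
Nodes removed: 3

3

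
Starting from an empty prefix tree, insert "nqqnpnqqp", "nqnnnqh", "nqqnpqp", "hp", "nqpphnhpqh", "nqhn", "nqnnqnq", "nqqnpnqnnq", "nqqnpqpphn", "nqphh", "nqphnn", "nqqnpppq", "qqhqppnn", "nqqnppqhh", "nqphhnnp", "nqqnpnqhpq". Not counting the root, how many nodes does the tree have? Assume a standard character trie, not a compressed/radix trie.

61

For each word, the new-node count is its length minus the longest prefix already in the trie:
  "nqqnpnqqp" → 9 new (n, q, q, n, p, n, q, q, p)
  "nqnnnqh" → prefix "nq" already present; 5 new (n, n, n, q, h)
  "nqqnpqp" → prefix "nqqnp" already present; 2 new (q, p)
  "hp" → 2 new (h, p)
  "nqpphnhpqh" → prefix "nq" already present; 8 new (p, p, h, n, h, p, q, h)
  "nqhn" → prefix "nq" already present; 2 new (h, n)
  "nqnnqnq" → prefix "nqnn" already present; 3 new (q, n, q)
  "nqqnpnqnnq" → prefix "nqqnpnq" already present; 3 new (n, n, q)
  "nqqnpqpphn" → prefix "nqqnpqp" already present; 3 new (p, h, n)
  "nqphh" → prefix "nqp" already present; 2 new (h, h)
  "nqphnn" → prefix "nqph" already present; 2 new (n, n)
  "nqqnpppq" → prefix "nqqnp" already present; 3 new (p, p, q)
  "qqhqppnn" → 8 new (q, q, h, q, p, p, n, n)
  "nqqnppqhh" → prefix "nqqnpp" already present; 3 new (q, h, h)
  "nqphhnnp" → prefix "nqphh" already present; 3 new (n, n, p)
  "nqqnpnqhpq" → prefix "nqqnpnq" already present; 3 new (h, p, q)
Total nodes = 9 + 5 + 2 + 2 + 8 + 2 + 3 + 3 + 3 + 2 + 2 + 3 + 8 + 3 + 3 + 3 = 61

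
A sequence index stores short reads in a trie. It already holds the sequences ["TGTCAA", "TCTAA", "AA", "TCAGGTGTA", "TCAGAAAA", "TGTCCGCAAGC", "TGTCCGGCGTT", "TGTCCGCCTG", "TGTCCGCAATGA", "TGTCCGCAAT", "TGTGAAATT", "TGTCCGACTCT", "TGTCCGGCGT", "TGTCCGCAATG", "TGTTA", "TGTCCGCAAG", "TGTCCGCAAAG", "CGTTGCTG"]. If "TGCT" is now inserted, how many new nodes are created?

"TG" is already a path in the trie; the remaining "CT" must be added.
New nodes needed: |"TGCT"| − 2 = 4 − 2 = 2.

2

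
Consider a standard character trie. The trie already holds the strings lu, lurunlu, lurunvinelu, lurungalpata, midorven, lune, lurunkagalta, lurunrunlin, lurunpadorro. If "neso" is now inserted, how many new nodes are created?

4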